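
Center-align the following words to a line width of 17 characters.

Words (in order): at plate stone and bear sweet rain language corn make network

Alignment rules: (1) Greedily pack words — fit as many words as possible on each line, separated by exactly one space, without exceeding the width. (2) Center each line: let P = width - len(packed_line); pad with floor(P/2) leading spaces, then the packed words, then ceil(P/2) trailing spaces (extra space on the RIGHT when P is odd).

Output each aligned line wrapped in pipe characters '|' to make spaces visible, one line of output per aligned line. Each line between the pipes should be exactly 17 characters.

Answer: | at plate stone  |
| and bear sweet  |
|  rain language  |
|corn make network|

Derivation:
Line 1: ['at', 'plate', 'stone'] (min_width=14, slack=3)
Line 2: ['and', 'bear', 'sweet'] (min_width=14, slack=3)
Line 3: ['rain', 'language'] (min_width=13, slack=4)
Line 4: ['corn', 'make', 'network'] (min_width=17, slack=0)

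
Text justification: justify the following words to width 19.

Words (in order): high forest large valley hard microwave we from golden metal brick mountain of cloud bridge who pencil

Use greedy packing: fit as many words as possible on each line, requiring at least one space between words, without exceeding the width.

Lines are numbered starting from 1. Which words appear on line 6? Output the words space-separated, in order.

Line 1: ['high', 'forest', 'large'] (min_width=17, slack=2)
Line 2: ['valley', 'hard'] (min_width=11, slack=8)
Line 3: ['microwave', 'we', 'from'] (min_width=17, slack=2)
Line 4: ['golden', 'metal', 'brick'] (min_width=18, slack=1)
Line 5: ['mountain', 'of', 'cloud'] (min_width=17, slack=2)
Line 6: ['bridge', 'who', 'pencil'] (min_width=17, slack=2)

Answer: bridge who pencil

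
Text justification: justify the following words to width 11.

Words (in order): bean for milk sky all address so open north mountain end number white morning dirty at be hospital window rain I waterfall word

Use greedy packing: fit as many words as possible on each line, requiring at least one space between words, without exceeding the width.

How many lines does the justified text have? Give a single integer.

Line 1: ['bean', 'for'] (min_width=8, slack=3)
Line 2: ['milk', 'sky'] (min_width=8, slack=3)
Line 3: ['all', 'address'] (min_width=11, slack=0)
Line 4: ['so', 'open'] (min_width=7, slack=4)
Line 5: ['north'] (min_width=5, slack=6)
Line 6: ['mountain'] (min_width=8, slack=3)
Line 7: ['end', 'number'] (min_width=10, slack=1)
Line 8: ['white'] (min_width=5, slack=6)
Line 9: ['morning'] (min_width=7, slack=4)
Line 10: ['dirty', 'at', 'be'] (min_width=11, slack=0)
Line 11: ['hospital'] (min_width=8, slack=3)
Line 12: ['window', 'rain'] (min_width=11, slack=0)
Line 13: ['I', 'waterfall'] (min_width=11, slack=0)
Line 14: ['word'] (min_width=4, slack=7)
Total lines: 14

Answer: 14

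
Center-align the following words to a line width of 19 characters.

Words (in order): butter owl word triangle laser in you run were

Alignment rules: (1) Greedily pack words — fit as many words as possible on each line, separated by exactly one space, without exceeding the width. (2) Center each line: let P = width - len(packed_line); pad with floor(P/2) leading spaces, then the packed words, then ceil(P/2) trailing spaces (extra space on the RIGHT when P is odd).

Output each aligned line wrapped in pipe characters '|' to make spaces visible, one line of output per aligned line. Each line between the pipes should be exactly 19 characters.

Line 1: ['butter', 'owl', 'word'] (min_width=15, slack=4)
Line 2: ['triangle', 'laser', 'in'] (min_width=17, slack=2)
Line 3: ['you', 'run', 'were'] (min_width=12, slack=7)

Answer: |  butter owl word  |
| triangle laser in |
|   you run were    |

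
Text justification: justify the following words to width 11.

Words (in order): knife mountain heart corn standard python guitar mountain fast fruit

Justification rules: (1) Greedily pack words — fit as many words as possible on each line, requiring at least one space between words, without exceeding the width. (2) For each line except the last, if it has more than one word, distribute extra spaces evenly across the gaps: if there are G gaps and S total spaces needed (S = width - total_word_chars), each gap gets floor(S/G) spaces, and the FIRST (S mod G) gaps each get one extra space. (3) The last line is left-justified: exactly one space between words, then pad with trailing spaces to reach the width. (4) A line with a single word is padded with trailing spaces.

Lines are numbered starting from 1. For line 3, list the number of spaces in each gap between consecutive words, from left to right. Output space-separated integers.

Line 1: ['knife'] (min_width=5, slack=6)
Line 2: ['mountain'] (min_width=8, slack=3)
Line 3: ['heart', 'corn'] (min_width=10, slack=1)
Line 4: ['standard'] (min_width=8, slack=3)
Line 5: ['python'] (min_width=6, slack=5)
Line 6: ['guitar'] (min_width=6, slack=5)
Line 7: ['mountain'] (min_width=8, slack=3)
Line 8: ['fast', 'fruit'] (min_width=10, slack=1)

Answer: 2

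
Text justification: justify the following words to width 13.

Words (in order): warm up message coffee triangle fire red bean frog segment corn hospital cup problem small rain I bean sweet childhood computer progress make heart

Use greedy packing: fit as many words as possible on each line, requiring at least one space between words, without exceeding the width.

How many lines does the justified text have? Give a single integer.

Line 1: ['warm', 'up'] (min_width=7, slack=6)
Line 2: ['message'] (min_width=7, slack=6)
Line 3: ['coffee'] (min_width=6, slack=7)
Line 4: ['triangle', 'fire'] (min_width=13, slack=0)
Line 5: ['red', 'bean', 'frog'] (min_width=13, slack=0)
Line 6: ['segment', 'corn'] (min_width=12, slack=1)
Line 7: ['hospital', 'cup'] (min_width=12, slack=1)
Line 8: ['problem', 'small'] (min_width=13, slack=0)
Line 9: ['rain', 'I', 'bean'] (min_width=11, slack=2)
Line 10: ['sweet'] (min_width=5, slack=8)
Line 11: ['childhood'] (min_width=9, slack=4)
Line 12: ['computer'] (min_width=8, slack=5)
Line 13: ['progress', 'make'] (min_width=13, slack=0)
Line 14: ['heart'] (min_width=5, slack=8)
Total lines: 14

Answer: 14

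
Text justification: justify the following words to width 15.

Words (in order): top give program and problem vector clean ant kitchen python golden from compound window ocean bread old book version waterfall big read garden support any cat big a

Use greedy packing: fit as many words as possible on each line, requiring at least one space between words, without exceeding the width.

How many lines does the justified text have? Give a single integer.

Line 1: ['top', 'give'] (min_width=8, slack=7)
Line 2: ['program', 'and'] (min_width=11, slack=4)
Line 3: ['problem', 'vector'] (min_width=14, slack=1)
Line 4: ['clean', 'ant'] (min_width=9, slack=6)
Line 5: ['kitchen', 'python'] (min_width=14, slack=1)
Line 6: ['golden', 'from'] (min_width=11, slack=4)
Line 7: ['compound', 'window'] (min_width=15, slack=0)
Line 8: ['ocean', 'bread', 'old'] (min_width=15, slack=0)
Line 9: ['book', 'version'] (min_width=12, slack=3)
Line 10: ['waterfall', 'big'] (min_width=13, slack=2)
Line 11: ['read', 'garden'] (min_width=11, slack=4)
Line 12: ['support', 'any', 'cat'] (min_width=15, slack=0)
Line 13: ['big', 'a'] (min_width=5, slack=10)
Total lines: 13

Answer: 13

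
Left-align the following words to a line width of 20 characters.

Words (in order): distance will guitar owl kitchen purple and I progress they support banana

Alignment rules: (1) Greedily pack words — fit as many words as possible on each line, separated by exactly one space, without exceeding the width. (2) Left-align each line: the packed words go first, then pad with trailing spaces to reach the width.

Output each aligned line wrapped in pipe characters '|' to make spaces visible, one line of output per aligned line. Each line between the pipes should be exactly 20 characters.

Answer: |distance will guitar|
|owl kitchen purple  |
|and I progress they |
|support banana      |

Derivation:
Line 1: ['distance', 'will', 'guitar'] (min_width=20, slack=0)
Line 2: ['owl', 'kitchen', 'purple'] (min_width=18, slack=2)
Line 3: ['and', 'I', 'progress', 'they'] (min_width=19, slack=1)
Line 4: ['support', 'banana'] (min_width=14, slack=6)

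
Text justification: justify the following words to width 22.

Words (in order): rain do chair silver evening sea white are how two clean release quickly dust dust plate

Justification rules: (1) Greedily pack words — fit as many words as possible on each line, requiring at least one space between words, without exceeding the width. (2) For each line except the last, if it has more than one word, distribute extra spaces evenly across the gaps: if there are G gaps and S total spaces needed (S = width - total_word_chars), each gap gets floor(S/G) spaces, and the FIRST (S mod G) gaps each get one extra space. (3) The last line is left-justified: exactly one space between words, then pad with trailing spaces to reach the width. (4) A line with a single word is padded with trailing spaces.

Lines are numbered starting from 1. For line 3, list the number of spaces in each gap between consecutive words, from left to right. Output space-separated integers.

Line 1: ['rain', 'do', 'chair', 'silver'] (min_width=20, slack=2)
Line 2: ['evening', 'sea', 'white', 'are'] (min_width=21, slack=1)
Line 3: ['how', 'two', 'clean', 'release'] (min_width=21, slack=1)
Line 4: ['quickly', 'dust', 'dust'] (min_width=17, slack=5)
Line 5: ['plate'] (min_width=5, slack=17)

Answer: 2 1 1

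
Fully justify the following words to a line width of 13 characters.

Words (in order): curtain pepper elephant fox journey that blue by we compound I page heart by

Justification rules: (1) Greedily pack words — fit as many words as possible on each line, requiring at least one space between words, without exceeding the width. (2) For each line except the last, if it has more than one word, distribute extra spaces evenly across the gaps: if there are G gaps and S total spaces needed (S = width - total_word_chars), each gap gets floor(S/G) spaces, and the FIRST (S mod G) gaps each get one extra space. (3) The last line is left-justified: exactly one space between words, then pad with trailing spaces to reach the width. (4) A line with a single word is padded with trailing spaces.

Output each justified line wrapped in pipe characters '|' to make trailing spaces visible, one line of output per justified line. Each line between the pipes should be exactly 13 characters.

Answer: |curtain      |
|pepper       |
|elephant  fox|
|journey  that|
|blue   by  we|
|compound    I|
|page heart by|

Derivation:
Line 1: ['curtain'] (min_width=7, slack=6)
Line 2: ['pepper'] (min_width=6, slack=7)
Line 3: ['elephant', 'fox'] (min_width=12, slack=1)
Line 4: ['journey', 'that'] (min_width=12, slack=1)
Line 5: ['blue', 'by', 'we'] (min_width=10, slack=3)
Line 6: ['compound', 'I'] (min_width=10, slack=3)
Line 7: ['page', 'heart', 'by'] (min_width=13, slack=0)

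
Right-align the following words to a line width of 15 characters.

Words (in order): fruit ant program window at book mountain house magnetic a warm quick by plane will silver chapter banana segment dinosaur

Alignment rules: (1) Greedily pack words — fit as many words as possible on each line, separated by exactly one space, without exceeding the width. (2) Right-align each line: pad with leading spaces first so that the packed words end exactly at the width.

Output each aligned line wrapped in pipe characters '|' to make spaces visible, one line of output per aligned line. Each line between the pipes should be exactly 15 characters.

Answer: |      fruit ant|
| program window|
|        at book|
| mountain house|
|magnetic a warm|
| quick by plane|
|    will silver|
| chapter banana|
|        segment|
|       dinosaur|

Derivation:
Line 1: ['fruit', 'ant'] (min_width=9, slack=6)
Line 2: ['program', 'window'] (min_width=14, slack=1)
Line 3: ['at', 'book'] (min_width=7, slack=8)
Line 4: ['mountain', 'house'] (min_width=14, slack=1)
Line 5: ['magnetic', 'a', 'warm'] (min_width=15, slack=0)
Line 6: ['quick', 'by', 'plane'] (min_width=14, slack=1)
Line 7: ['will', 'silver'] (min_width=11, slack=4)
Line 8: ['chapter', 'banana'] (min_width=14, slack=1)
Line 9: ['segment'] (min_width=7, slack=8)
Line 10: ['dinosaur'] (min_width=8, slack=7)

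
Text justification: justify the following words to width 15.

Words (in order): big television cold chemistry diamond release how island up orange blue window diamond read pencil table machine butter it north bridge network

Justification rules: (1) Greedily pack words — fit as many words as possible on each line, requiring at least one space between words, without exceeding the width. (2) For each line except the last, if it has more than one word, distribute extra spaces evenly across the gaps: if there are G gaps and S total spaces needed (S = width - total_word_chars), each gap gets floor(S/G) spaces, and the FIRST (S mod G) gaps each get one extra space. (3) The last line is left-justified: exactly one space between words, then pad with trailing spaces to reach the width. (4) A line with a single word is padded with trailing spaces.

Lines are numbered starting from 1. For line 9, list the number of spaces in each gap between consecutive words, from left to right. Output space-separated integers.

Answer: 1 1

Derivation:
Line 1: ['big', 'television'] (min_width=14, slack=1)
Line 2: ['cold', 'chemistry'] (min_width=14, slack=1)
Line 3: ['diamond', 'release'] (min_width=15, slack=0)
Line 4: ['how', 'island', 'up'] (min_width=13, slack=2)
Line 5: ['orange', 'blue'] (min_width=11, slack=4)
Line 6: ['window', 'diamond'] (min_width=14, slack=1)
Line 7: ['read', 'pencil'] (min_width=11, slack=4)
Line 8: ['table', 'machine'] (min_width=13, slack=2)
Line 9: ['butter', 'it', 'north'] (min_width=15, slack=0)
Line 10: ['bridge', 'network'] (min_width=14, slack=1)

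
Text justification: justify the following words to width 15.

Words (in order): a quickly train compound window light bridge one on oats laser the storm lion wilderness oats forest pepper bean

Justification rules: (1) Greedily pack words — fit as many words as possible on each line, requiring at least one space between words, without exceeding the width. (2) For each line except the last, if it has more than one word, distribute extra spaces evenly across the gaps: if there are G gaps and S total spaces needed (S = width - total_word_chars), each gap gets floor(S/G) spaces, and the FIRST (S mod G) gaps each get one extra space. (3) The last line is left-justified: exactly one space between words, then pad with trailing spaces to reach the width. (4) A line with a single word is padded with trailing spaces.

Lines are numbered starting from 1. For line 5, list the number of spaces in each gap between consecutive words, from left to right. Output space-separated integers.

Line 1: ['a', 'quickly', 'train'] (min_width=15, slack=0)
Line 2: ['compound', 'window'] (min_width=15, slack=0)
Line 3: ['light', 'bridge'] (min_width=12, slack=3)
Line 4: ['one', 'on', 'oats'] (min_width=11, slack=4)
Line 5: ['laser', 'the', 'storm'] (min_width=15, slack=0)
Line 6: ['lion', 'wilderness'] (min_width=15, slack=0)
Line 7: ['oats', 'forest'] (min_width=11, slack=4)
Line 8: ['pepper', 'bean'] (min_width=11, slack=4)

Answer: 1 1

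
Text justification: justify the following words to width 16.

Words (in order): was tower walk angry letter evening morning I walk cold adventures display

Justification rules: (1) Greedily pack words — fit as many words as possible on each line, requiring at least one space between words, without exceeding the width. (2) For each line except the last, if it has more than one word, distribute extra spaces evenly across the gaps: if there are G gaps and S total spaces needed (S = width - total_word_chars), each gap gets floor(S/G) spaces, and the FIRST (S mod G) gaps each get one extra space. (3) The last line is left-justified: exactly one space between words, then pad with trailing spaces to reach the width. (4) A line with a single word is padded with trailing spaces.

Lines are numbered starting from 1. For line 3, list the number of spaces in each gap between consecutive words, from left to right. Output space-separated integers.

Answer: 2

Derivation:
Line 1: ['was', 'tower', 'walk'] (min_width=14, slack=2)
Line 2: ['angry', 'letter'] (min_width=12, slack=4)
Line 3: ['evening', 'morning'] (min_width=15, slack=1)
Line 4: ['I', 'walk', 'cold'] (min_width=11, slack=5)
Line 5: ['adventures'] (min_width=10, slack=6)
Line 6: ['display'] (min_width=7, slack=9)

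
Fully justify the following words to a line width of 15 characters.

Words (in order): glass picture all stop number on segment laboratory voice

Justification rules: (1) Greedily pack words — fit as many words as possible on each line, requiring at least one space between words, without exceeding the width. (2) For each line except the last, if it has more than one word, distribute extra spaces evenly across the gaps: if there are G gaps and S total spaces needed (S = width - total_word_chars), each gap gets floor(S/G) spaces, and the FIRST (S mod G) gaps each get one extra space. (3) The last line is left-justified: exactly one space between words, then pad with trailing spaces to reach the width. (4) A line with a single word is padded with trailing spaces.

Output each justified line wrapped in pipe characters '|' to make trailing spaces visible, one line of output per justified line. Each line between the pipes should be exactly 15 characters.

Line 1: ['glass', 'picture'] (min_width=13, slack=2)
Line 2: ['all', 'stop', 'number'] (min_width=15, slack=0)
Line 3: ['on', 'segment'] (min_width=10, slack=5)
Line 4: ['laboratory'] (min_width=10, slack=5)
Line 5: ['voice'] (min_width=5, slack=10)

Answer: |glass   picture|
|all stop number|
|on      segment|
|laboratory     |
|voice          |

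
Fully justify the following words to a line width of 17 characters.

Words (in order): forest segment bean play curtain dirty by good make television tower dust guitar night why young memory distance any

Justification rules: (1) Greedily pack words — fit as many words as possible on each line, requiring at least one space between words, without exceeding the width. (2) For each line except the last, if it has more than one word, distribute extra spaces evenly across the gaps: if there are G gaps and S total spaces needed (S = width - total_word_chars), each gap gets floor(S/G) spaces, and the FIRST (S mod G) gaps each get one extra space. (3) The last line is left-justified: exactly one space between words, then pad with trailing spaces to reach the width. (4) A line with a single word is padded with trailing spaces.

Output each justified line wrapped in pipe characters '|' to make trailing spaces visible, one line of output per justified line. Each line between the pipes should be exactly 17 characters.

Answer: |forest    segment|
|bean play curtain|
|dirty   by   good|
|make   television|
|tower dust guitar|
|night  why  young|
|memory   distance|
|any              |

Derivation:
Line 1: ['forest', 'segment'] (min_width=14, slack=3)
Line 2: ['bean', 'play', 'curtain'] (min_width=17, slack=0)
Line 3: ['dirty', 'by', 'good'] (min_width=13, slack=4)
Line 4: ['make', 'television'] (min_width=15, slack=2)
Line 5: ['tower', 'dust', 'guitar'] (min_width=17, slack=0)
Line 6: ['night', 'why', 'young'] (min_width=15, slack=2)
Line 7: ['memory', 'distance'] (min_width=15, slack=2)
Line 8: ['any'] (min_width=3, slack=14)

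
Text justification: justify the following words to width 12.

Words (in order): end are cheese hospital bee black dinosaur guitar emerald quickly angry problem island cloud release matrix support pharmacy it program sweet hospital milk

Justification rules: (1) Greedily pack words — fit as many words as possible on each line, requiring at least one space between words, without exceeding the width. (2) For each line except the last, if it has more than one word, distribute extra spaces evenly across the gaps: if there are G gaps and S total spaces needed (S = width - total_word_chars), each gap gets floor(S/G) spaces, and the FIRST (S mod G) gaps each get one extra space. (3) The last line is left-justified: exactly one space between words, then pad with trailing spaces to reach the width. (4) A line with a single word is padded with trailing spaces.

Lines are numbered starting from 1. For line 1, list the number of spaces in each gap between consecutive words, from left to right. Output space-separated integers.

Answer: 6

Derivation:
Line 1: ['end', 'are'] (min_width=7, slack=5)
Line 2: ['cheese'] (min_width=6, slack=6)
Line 3: ['hospital', 'bee'] (min_width=12, slack=0)
Line 4: ['black'] (min_width=5, slack=7)
Line 5: ['dinosaur'] (min_width=8, slack=4)
Line 6: ['guitar'] (min_width=6, slack=6)
Line 7: ['emerald'] (min_width=7, slack=5)
Line 8: ['quickly'] (min_width=7, slack=5)
Line 9: ['angry'] (min_width=5, slack=7)
Line 10: ['problem'] (min_width=7, slack=5)
Line 11: ['island', 'cloud'] (min_width=12, slack=0)
Line 12: ['release'] (min_width=7, slack=5)
Line 13: ['matrix'] (min_width=6, slack=6)
Line 14: ['support'] (min_width=7, slack=5)
Line 15: ['pharmacy', 'it'] (min_width=11, slack=1)
Line 16: ['program'] (min_width=7, slack=5)
Line 17: ['sweet'] (min_width=5, slack=7)
Line 18: ['hospital'] (min_width=8, slack=4)
Line 19: ['milk'] (min_width=4, slack=8)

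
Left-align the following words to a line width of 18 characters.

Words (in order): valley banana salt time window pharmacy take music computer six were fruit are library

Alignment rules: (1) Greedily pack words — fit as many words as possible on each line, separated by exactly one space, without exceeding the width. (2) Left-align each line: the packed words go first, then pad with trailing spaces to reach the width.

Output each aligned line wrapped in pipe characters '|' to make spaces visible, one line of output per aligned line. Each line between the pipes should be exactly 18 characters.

Answer: |valley banana salt|
|time window       |
|pharmacy take     |
|music computer six|
|were fruit are    |
|library           |

Derivation:
Line 1: ['valley', 'banana', 'salt'] (min_width=18, slack=0)
Line 2: ['time', 'window'] (min_width=11, slack=7)
Line 3: ['pharmacy', 'take'] (min_width=13, slack=5)
Line 4: ['music', 'computer', 'six'] (min_width=18, slack=0)
Line 5: ['were', 'fruit', 'are'] (min_width=14, slack=4)
Line 6: ['library'] (min_width=7, slack=11)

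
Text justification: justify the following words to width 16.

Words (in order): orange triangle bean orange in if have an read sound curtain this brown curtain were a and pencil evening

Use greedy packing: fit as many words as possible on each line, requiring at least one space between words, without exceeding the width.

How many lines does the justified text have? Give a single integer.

Line 1: ['orange', 'triangle'] (min_width=15, slack=1)
Line 2: ['bean', 'orange', 'in'] (min_width=14, slack=2)
Line 3: ['if', 'have', 'an', 'read'] (min_width=15, slack=1)
Line 4: ['sound', 'curtain'] (min_width=13, slack=3)
Line 5: ['this', 'brown'] (min_width=10, slack=6)
Line 6: ['curtain', 'were', 'a'] (min_width=14, slack=2)
Line 7: ['and', 'pencil'] (min_width=10, slack=6)
Line 8: ['evening'] (min_width=7, slack=9)
Total lines: 8

Answer: 8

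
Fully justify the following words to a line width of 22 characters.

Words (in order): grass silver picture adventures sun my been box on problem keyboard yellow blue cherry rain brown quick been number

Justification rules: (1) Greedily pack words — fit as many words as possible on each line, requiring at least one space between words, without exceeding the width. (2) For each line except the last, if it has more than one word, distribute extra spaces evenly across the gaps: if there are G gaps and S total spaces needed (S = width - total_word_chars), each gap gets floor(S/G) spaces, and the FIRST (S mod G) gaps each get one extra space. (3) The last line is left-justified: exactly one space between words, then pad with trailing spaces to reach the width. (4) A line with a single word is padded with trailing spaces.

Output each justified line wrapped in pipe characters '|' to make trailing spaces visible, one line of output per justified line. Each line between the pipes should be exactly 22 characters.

Answer: |grass  silver  picture|
|adventures sun my been|
|box     on     problem|
|keyboard  yellow  blue|
|cherry    rain   brown|
|quick been number     |

Derivation:
Line 1: ['grass', 'silver', 'picture'] (min_width=20, slack=2)
Line 2: ['adventures', 'sun', 'my', 'been'] (min_width=22, slack=0)
Line 3: ['box', 'on', 'problem'] (min_width=14, slack=8)
Line 4: ['keyboard', 'yellow', 'blue'] (min_width=20, slack=2)
Line 5: ['cherry', 'rain', 'brown'] (min_width=17, slack=5)
Line 6: ['quick', 'been', 'number'] (min_width=17, slack=5)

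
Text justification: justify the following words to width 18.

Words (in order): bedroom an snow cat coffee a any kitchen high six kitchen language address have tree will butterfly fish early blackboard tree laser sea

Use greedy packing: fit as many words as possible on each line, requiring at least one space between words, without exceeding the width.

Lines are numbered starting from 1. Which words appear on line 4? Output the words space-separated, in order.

Line 1: ['bedroom', 'an', 'snow'] (min_width=15, slack=3)
Line 2: ['cat', 'coffee', 'a', 'any'] (min_width=16, slack=2)
Line 3: ['kitchen', 'high', 'six'] (min_width=16, slack=2)
Line 4: ['kitchen', 'language'] (min_width=16, slack=2)
Line 5: ['address', 'have', 'tree'] (min_width=17, slack=1)
Line 6: ['will', 'butterfly'] (min_width=14, slack=4)
Line 7: ['fish', 'early'] (min_width=10, slack=8)
Line 8: ['blackboard', 'tree'] (min_width=15, slack=3)
Line 9: ['laser', 'sea'] (min_width=9, slack=9)

Answer: kitchen language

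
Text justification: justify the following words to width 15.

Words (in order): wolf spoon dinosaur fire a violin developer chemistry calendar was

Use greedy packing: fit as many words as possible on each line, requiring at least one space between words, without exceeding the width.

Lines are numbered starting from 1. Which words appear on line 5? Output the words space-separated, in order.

Answer: chemistry

Derivation:
Line 1: ['wolf', 'spoon'] (min_width=10, slack=5)
Line 2: ['dinosaur', 'fire', 'a'] (min_width=15, slack=0)
Line 3: ['violin'] (min_width=6, slack=9)
Line 4: ['developer'] (min_width=9, slack=6)
Line 5: ['chemistry'] (min_width=9, slack=6)
Line 6: ['calendar', 'was'] (min_width=12, slack=3)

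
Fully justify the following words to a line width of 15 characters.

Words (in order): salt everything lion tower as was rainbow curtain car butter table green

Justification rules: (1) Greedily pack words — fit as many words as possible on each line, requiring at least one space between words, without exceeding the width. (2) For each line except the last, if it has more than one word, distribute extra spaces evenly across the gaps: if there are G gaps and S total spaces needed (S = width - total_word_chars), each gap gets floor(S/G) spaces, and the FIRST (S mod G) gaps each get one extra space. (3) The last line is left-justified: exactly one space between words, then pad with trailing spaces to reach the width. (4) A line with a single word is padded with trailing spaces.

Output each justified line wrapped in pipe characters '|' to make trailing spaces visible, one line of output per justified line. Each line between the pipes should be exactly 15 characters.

Line 1: ['salt', 'everything'] (min_width=15, slack=0)
Line 2: ['lion', 'tower', 'as'] (min_width=13, slack=2)
Line 3: ['was', 'rainbow'] (min_width=11, slack=4)
Line 4: ['curtain', 'car'] (min_width=11, slack=4)
Line 5: ['butter', 'table'] (min_width=12, slack=3)
Line 6: ['green'] (min_width=5, slack=10)

Answer: |salt everything|
|lion  tower  as|
|was     rainbow|
|curtain     car|
|butter    table|
|green          |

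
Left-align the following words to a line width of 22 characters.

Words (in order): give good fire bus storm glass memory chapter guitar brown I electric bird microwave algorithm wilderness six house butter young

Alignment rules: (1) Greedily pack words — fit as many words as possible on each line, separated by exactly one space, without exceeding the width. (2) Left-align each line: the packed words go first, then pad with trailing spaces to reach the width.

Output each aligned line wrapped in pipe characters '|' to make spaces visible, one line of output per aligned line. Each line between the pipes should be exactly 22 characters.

Line 1: ['give', 'good', 'fire', 'bus'] (min_width=18, slack=4)
Line 2: ['storm', 'glass', 'memory'] (min_width=18, slack=4)
Line 3: ['chapter', 'guitar', 'brown', 'I'] (min_width=22, slack=0)
Line 4: ['electric', 'bird'] (min_width=13, slack=9)
Line 5: ['microwave', 'algorithm'] (min_width=19, slack=3)
Line 6: ['wilderness', 'six', 'house'] (min_width=20, slack=2)
Line 7: ['butter', 'young'] (min_width=12, slack=10)

Answer: |give good fire bus    |
|storm glass memory    |
|chapter guitar brown I|
|electric bird         |
|microwave algorithm   |
|wilderness six house  |
|butter young          |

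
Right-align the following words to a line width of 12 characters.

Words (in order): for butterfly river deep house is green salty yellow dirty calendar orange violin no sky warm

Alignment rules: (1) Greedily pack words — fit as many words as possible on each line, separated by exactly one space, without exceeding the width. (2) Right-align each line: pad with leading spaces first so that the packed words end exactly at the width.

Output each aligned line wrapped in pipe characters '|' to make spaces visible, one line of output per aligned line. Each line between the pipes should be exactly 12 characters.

Line 1: ['for'] (min_width=3, slack=9)
Line 2: ['butterfly'] (min_width=9, slack=3)
Line 3: ['river', 'deep'] (min_width=10, slack=2)
Line 4: ['house', 'is'] (min_width=8, slack=4)
Line 5: ['green', 'salty'] (min_width=11, slack=1)
Line 6: ['yellow', 'dirty'] (min_width=12, slack=0)
Line 7: ['calendar'] (min_width=8, slack=4)
Line 8: ['orange'] (min_width=6, slack=6)
Line 9: ['violin', 'no'] (min_width=9, slack=3)
Line 10: ['sky', 'warm'] (min_width=8, slack=4)

Answer: |         for|
|   butterfly|
|  river deep|
|    house is|
| green salty|
|yellow dirty|
|    calendar|
|      orange|
|   violin no|
|    sky warm|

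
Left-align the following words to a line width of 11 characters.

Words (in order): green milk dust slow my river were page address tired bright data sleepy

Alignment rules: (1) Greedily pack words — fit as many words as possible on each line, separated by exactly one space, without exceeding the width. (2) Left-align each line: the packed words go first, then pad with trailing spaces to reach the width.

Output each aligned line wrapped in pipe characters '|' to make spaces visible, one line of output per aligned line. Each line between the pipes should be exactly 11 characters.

Answer: |green milk |
|dust slow  |
|my river   |
|were page  |
|address    |
|tired      |
|bright data|
|sleepy     |

Derivation:
Line 1: ['green', 'milk'] (min_width=10, slack=1)
Line 2: ['dust', 'slow'] (min_width=9, slack=2)
Line 3: ['my', 'river'] (min_width=8, slack=3)
Line 4: ['were', 'page'] (min_width=9, slack=2)
Line 5: ['address'] (min_width=7, slack=4)
Line 6: ['tired'] (min_width=5, slack=6)
Line 7: ['bright', 'data'] (min_width=11, slack=0)
Line 8: ['sleepy'] (min_width=6, slack=5)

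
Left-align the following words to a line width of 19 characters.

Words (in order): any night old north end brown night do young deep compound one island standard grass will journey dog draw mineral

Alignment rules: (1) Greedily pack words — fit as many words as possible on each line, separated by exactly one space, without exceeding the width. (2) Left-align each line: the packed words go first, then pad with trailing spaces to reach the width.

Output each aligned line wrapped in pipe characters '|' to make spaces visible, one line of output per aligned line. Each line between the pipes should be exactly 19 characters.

Answer: |any night old north|
|end brown night do |
|young deep compound|
|one island standard|
|grass will journey |
|dog draw mineral   |

Derivation:
Line 1: ['any', 'night', 'old', 'north'] (min_width=19, slack=0)
Line 2: ['end', 'brown', 'night', 'do'] (min_width=18, slack=1)
Line 3: ['young', 'deep', 'compound'] (min_width=19, slack=0)
Line 4: ['one', 'island', 'standard'] (min_width=19, slack=0)
Line 5: ['grass', 'will', 'journey'] (min_width=18, slack=1)
Line 6: ['dog', 'draw', 'mineral'] (min_width=16, slack=3)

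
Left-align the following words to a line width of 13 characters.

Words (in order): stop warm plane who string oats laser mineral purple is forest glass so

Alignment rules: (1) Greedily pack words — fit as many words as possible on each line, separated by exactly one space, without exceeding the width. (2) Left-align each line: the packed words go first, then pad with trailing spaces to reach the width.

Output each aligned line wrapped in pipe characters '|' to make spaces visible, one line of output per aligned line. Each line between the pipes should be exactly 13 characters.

Answer: |stop warm    |
|plane who    |
|string oats  |
|laser mineral|
|purple is    |
|forest glass |
|so           |

Derivation:
Line 1: ['stop', 'warm'] (min_width=9, slack=4)
Line 2: ['plane', 'who'] (min_width=9, slack=4)
Line 3: ['string', 'oats'] (min_width=11, slack=2)
Line 4: ['laser', 'mineral'] (min_width=13, slack=0)
Line 5: ['purple', 'is'] (min_width=9, slack=4)
Line 6: ['forest', 'glass'] (min_width=12, slack=1)
Line 7: ['so'] (min_width=2, slack=11)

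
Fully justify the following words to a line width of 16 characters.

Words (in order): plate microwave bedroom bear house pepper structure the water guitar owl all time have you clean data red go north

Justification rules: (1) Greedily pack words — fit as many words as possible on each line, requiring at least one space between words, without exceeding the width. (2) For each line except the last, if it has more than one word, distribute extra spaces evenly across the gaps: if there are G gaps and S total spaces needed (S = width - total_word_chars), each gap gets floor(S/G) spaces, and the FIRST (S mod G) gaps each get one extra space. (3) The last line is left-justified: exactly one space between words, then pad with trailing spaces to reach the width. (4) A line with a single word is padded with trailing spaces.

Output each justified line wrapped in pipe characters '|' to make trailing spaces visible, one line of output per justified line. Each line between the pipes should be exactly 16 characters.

Line 1: ['plate', 'microwave'] (min_width=15, slack=1)
Line 2: ['bedroom', 'bear'] (min_width=12, slack=4)
Line 3: ['house', 'pepper'] (min_width=12, slack=4)
Line 4: ['structure', 'the'] (min_width=13, slack=3)
Line 5: ['water', 'guitar', 'owl'] (min_width=16, slack=0)
Line 6: ['all', 'time', 'have'] (min_width=13, slack=3)
Line 7: ['you', 'clean', 'data'] (min_width=14, slack=2)
Line 8: ['red', 'go', 'north'] (min_width=12, slack=4)

Answer: |plate  microwave|
|bedroom     bear|
|house     pepper|
|structure    the|
|water guitar owl|
|all   time  have|
|you  clean  data|
|red go north    |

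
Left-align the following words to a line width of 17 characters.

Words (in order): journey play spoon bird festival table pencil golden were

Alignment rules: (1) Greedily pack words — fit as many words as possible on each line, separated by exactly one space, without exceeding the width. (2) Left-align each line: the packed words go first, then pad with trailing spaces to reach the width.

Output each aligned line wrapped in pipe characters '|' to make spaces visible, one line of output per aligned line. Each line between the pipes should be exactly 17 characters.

Answer: |journey play     |
|spoon bird       |
|festival table   |
|pencil golden    |
|were             |

Derivation:
Line 1: ['journey', 'play'] (min_width=12, slack=5)
Line 2: ['spoon', 'bird'] (min_width=10, slack=7)
Line 3: ['festival', 'table'] (min_width=14, slack=3)
Line 4: ['pencil', 'golden'] (min_width=13, slack=4)
Line 5: ['were'] (min_width=4, slack=13)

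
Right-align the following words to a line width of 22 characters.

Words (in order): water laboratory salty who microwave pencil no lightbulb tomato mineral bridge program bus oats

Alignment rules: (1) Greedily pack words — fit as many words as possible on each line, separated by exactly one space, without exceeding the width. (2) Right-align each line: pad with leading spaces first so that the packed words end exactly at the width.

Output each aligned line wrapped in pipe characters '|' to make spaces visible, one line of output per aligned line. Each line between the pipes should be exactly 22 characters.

Answer: |water laboratory salty|
|  who microwave pencil|
|   no lightbulb tomato|
|mineral bridge program|
|              bus oats|

Derivation:
Line 1: ['water', 'laboratory', 'salty'] (min_width=22, slack=0)
Line 2: ['who', 'microwave', 'pencil'] (min_width=20, slack=2)
Line 3: ['no', 'lightbulb', 'tomato'] (min_width=19, slack=3)
Line 4: ['mineral', 'bridge', 'program'] (min_width=22, slack=0)
Line 5: ['bus', 'oats'] (min_width=8, slack=14)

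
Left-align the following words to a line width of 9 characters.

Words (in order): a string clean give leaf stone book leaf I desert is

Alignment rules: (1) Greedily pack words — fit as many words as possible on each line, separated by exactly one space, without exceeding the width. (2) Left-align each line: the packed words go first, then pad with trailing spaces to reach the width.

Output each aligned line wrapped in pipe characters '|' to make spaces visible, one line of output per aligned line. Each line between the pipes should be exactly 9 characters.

Answer: |a string |
|clean    |
|give leaf|
|stone    |
|book leaf|
|I desert |
|is       |

Derivation:
Line 1: ['a', 'string'] (min_width=8, slack=1)
Line 2: ['clean'] (min_width=5, slack=4)
Line 3: ['give', 'leaf'] (min_width=9, slack=0)
Line 4: ['stone'] (min_width=5, slack=4)
Line 5: ['book', 'leaf'] (min_width=9, slack=0)
Line 6: ['I', 'desert'] (min_width=8, slack=1)
Line 7: ['is'] (min_width=2, slack=7)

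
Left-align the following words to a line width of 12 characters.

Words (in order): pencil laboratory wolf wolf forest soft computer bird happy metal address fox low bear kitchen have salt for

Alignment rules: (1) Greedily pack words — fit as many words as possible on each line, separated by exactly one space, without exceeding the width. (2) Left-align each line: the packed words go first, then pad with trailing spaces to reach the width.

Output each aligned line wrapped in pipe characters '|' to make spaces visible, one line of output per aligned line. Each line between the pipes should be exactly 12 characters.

Line 1: ['pencil'] (min_width=6, slack=6)
Line 2: ['laboratory'] (min_width=10, slack=2)
Line 3: ['wolf', 'wolf'] (min_width=9, slack=3)
Line 4: ['forest', 'soft'] (min_width=11, slack=1)
Line 5: ['computer'] (min_width=8, slack=4)
Line 6: ['bird', 'happy'] (min_width=10, slack=2)
Line 7: ['metal'] (min_width=5, slack=7)
Line 8: ['address', 'fox'] (min_width=11, slack=1)
Line 9: ['low', 'bear'] (min_width=8, slack=4)
Line 10: ['kitchen', 'have'] (min_width=12, slack=0)
Line 11: ['salt', 'for'] (min_width=8, slack=4)

Answer: |pencil      |
|laboratory  |
|wolf wolf   |
|forest soft |
|computer    |
|bird happy  |
|metal       |
|address fox |
|low bear    |
|kitchen have|
|salt for    |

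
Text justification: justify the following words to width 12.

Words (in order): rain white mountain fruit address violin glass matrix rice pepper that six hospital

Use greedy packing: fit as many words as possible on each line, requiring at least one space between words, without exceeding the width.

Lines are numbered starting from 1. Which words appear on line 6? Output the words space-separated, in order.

Answer: matrix rice

Derivation:
Line 1: ['rain', 'white'] (min_width=10, slack=2)
Line 2: ['mountain'] (min_width=8, slack=4)
Line 3: ['fruit'] (min_width=5, slack=7)
Line 4: ['address'] (min_width=7, slack=5)
Line 5: ['violin', 'glass'] (min_width=12, slack=0)
Line 6: ['matrix', 'rice'] (min_width=11, slack=1)
Line 7: ['pepper', 'that'] (min_width=11, slack=1)
Line 8: ['six', 'hospital'] (min_width=12, slack=0)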